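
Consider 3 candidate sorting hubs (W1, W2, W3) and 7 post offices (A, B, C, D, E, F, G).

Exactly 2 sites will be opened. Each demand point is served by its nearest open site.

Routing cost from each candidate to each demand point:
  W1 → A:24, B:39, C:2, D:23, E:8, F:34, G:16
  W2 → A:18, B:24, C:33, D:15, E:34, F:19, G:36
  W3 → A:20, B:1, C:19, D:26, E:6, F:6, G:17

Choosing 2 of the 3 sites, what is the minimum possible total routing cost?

74

Open {W1, W3}.
  A→W3 20, B→W3 1, C→W1 2, D→W1 23, E→W3 6, F→W3 6, G→W1 16  ⇒ total 74.
Compare {W2, W3}: total 82.
Compare {W1, W2}: total 102.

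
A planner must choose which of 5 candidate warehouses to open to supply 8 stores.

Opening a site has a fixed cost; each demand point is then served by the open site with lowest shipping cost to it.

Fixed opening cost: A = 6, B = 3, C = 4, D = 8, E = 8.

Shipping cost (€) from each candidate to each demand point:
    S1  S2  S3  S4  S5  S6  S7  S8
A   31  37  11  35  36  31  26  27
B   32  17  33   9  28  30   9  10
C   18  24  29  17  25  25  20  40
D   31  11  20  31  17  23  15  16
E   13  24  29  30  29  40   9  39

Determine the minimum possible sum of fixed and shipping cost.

Open {A, B, D, E}: assign each demand point to its cheapest open site.
  S1→E 13, S2→D 11, S3→A 11, S4→B 9, S5→D 17, S6→D 23, S7→B 9, S8→B 10
  shipping cost 103, fixed 25 → total 128.
Compare {A, B, C, D}: shipping cost 108 + fixed 21 = 129.
Compare {B, D, E}: shipping cost 112 + fixed 19 = 131.
Compare {B, C, D}: shipping cost 117 + fixed 15 = 132.
All other subsets cost ≥ 129. Minimum total cost: 128.

128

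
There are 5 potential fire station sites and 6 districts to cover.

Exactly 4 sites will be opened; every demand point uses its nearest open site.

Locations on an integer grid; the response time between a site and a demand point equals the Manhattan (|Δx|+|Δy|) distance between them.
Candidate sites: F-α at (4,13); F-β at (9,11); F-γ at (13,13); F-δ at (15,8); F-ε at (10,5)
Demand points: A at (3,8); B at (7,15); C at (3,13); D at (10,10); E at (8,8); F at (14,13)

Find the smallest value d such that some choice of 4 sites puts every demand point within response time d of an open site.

Open {F-α, F-β, F-γ, F-δ}.
  Farthest demand point is A at response time 6 (to F-α); all others are ≤ 6.
With {F-α, F-β, F-γ, F-ε} the worst case is 6.
With {F-α, F-β, F-δ, F-ε} the worst case is 6.
No size-4 selection achieves below 6.

6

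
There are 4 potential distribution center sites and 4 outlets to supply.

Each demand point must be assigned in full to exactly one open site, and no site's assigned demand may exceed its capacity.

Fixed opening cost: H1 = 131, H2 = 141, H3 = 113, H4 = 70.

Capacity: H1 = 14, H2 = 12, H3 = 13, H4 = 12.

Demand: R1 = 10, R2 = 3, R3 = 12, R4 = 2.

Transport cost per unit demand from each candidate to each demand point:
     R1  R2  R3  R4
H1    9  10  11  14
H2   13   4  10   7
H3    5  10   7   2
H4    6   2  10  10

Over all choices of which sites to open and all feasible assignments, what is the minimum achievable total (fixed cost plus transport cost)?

484

Open {H1, H3}; cheapest assignment that respects the capacities:
  H1 (cap 14, load 14): R3, R4 — cost 12×11 + 2×14 = 160
  H3 (cap 13, load 13): R1, R2 — cost 10×5 + 3×10 = 80
  Shipping 240, fixed 244 → total 484.
  Any other capacity-feasible assignment to {H1, H3} ships for at least 240.
Compare {H2, H3, H4}: its best feasible assignment gives total 494.
Compare {H1, H3, H4}: its best feasible assignment gives total 506.
Every other set of open sites that can feasibly serve all demand totals ≥ 494 even under its best assignment. Minimum: 484.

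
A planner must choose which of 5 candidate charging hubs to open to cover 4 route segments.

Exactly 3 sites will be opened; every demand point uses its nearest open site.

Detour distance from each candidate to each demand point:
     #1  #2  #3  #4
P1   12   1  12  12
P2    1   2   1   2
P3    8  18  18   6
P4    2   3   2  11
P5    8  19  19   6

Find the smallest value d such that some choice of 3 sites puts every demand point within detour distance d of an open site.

Open {P1, P2, P3}.
  Farthest demand point is #4 at detour distance 2 (to P2); all others are ≤ 2.
With {P1, P2, P4} the worst case is 2.
With {P1, P2, P5} the worst case is 2.
No size-3 selection achieves below 2.

2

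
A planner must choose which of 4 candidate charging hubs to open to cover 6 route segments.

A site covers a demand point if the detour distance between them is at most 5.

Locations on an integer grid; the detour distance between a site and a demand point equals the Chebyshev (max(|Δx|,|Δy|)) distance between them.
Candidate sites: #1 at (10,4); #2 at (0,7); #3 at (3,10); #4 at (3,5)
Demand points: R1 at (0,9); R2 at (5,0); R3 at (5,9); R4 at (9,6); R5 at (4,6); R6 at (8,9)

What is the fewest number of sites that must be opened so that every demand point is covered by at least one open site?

2

Coverage sets (demand points within 5 of each site):
  #1: {R2, R3, R4, R6}
  #2: {R1, R3, R5}
  #3: {R1, R3, R5, R6}
  #4: {R1, R2, R3, R5, R6}
No single site covers all 6 demand points.
But {#1, #2} covers everything, so the minimum is 2.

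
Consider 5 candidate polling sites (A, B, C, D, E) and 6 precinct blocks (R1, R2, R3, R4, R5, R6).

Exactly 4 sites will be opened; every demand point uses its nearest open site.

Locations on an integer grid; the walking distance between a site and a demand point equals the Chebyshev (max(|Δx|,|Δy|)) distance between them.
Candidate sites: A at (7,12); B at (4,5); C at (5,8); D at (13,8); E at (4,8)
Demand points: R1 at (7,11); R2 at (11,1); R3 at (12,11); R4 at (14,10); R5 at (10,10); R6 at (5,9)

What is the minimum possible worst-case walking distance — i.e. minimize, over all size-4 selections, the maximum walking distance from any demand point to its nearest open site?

Open {A, B, C, D}.
  Farthest demand point is R2 at walking distance 7 (to B); all others are ≤ 7.
With {A, B, C, E} the worst case is 7.
With {A, B, D, E} the worst case is 7.
No size-4 selection achieves below 7.

7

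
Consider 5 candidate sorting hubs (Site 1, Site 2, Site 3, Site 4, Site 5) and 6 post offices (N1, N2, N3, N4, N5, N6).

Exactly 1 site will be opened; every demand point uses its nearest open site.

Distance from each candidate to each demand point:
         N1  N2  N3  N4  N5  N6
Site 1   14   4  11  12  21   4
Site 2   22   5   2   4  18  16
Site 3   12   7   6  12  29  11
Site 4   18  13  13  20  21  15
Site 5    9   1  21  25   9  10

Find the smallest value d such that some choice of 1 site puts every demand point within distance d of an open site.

21

Open {Site 1}.
  Farthest demand point is N5 at distance 21 (to Site 1); all others are ≤ 21.
With {Site 4} the worst case is 21.
With {Site 2} the worst case is 22.
No size-1 selection achieves below 21.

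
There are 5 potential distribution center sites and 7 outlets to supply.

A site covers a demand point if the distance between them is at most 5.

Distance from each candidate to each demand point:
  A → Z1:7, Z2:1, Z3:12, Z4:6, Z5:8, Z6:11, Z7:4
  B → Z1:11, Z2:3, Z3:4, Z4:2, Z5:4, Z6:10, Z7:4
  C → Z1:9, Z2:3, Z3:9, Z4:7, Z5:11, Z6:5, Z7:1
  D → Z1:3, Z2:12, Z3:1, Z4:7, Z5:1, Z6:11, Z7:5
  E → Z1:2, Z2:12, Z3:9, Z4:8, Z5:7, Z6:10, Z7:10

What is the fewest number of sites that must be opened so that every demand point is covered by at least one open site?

Coverage sets (demand points within 5 of each site):
  A: {Z2, Z7}
  B: {Z2, Z3, Z4, Z5, Z7}
  C: {Z2, Z6, Z7}
  D: {Z1, Z3, Z5, Z7}
  E: {Z1}
No 2 sites suffice: every size-2 union leaves at least one demand point uncovered.
But {B, C, D} covers everything, so the minimum is 3.

3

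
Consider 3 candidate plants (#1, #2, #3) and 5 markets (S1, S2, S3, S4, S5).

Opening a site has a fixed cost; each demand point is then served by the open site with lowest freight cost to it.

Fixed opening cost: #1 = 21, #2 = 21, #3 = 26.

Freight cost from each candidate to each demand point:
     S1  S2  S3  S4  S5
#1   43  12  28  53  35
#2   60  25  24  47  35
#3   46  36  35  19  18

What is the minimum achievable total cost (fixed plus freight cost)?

167

Open {#1, #3}: assign each demand point to its cheapest open site.
  S1→#1 43, S2→#1 12, S3→#1 28, S4→#3 19, S5→#3 18
  freight cost 120, fixed 47 → total 167.
Compare {#2, #3}: freight cost 132 + fixed 47 = 179.
Compare {#3}: freight cost 154 + fixed 26 = 180.
Compare {#1, #2, #3}: freight cost 116 + fixed 68 = 184.
All other subsets cost ≥ 179. Minimum total cost: 167.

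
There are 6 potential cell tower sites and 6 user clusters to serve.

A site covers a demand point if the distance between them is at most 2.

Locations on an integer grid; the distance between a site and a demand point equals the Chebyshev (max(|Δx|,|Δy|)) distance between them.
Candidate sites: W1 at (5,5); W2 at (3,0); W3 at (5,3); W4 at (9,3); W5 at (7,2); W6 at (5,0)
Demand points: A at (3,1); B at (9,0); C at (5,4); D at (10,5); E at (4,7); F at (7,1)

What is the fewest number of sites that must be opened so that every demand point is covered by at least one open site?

4

Coverage sets (demand points within 2 of each site):
  W1: {C, E}
  W2: {A}
  W3: {A, C, F}
  W4: {D, F}
  W5: {B, C, F}
  W6: {A, F}
No 3 sites suffice: every size-3 union leaves at least one demand point uncovered.
But {W1, W2, W4, W5} covers everything, so the minimum is 4.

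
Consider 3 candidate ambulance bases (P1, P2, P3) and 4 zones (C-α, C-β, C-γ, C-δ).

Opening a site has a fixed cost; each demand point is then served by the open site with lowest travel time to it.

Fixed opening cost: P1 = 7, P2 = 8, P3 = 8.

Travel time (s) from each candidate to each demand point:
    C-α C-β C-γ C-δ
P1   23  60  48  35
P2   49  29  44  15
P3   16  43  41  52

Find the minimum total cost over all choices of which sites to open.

117

Open {P2, P3}: assign each demand point to its cheapest open site.
  C-α→P3 16, C-β→P2 29, C-γ→P3 41, C-δ→P2 15
  travel time 101, fixed 16 → total 117.
Compare {P1, P2, P3}: travel time 101 + fixed 23 = 124.
Compare {P1, P2}: travel time 111 + fixed 15 = 126.
Compare {P2}: travel time 137 + fixed 8 = 145.
All other subsets cost ≥ 124. Minimum total cost: 117.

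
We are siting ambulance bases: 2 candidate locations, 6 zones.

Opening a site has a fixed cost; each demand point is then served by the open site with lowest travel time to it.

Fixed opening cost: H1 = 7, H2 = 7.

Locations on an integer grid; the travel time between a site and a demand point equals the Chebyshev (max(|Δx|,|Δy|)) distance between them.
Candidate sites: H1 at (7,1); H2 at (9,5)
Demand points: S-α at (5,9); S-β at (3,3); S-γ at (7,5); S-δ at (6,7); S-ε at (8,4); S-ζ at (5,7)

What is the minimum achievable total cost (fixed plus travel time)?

27

Open {H2}: assign each demand point to its cheapest open site.
  S-α→H2 4, S-β→H2 6, S-γ→H2 2, S-δ→H2 3, S-ε→H2 1, S-ζ→H2 4
  travel time 20, fixed 7 → total 27.
Compare {H1, H2}: travel time 18 + fixed 14 = 32.
Compare {H1}: travel time 31 + fixed 7 = 38.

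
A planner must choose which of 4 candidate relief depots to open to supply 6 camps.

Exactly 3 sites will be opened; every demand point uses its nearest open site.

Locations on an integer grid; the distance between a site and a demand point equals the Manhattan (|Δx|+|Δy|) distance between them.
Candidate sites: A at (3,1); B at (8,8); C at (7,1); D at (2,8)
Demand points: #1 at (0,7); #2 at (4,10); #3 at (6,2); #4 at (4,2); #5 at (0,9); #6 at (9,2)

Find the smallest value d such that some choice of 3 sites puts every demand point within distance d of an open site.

Open {A, C, D}.
  Farthest demand point is #2 at distance 4 (to D); all others are ≤ 4.
With {B, C, D} the worst case is 4.
With {A, B, D} the worst case is 7.
No size-3 selection achieves below 4.

4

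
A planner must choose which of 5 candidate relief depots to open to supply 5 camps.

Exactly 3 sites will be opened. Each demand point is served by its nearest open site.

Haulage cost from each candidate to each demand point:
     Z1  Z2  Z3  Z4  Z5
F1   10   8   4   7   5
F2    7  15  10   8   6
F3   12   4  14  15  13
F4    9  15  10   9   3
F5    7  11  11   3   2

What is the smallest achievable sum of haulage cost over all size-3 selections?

20

Open {F1, F3, F5}.
  Z1→F5 7, Z2→F3 4, Z3→F1 4, Z4→F5 3, Z5→F5 2  ⇒ total 20.
Compare {F1, F2, F5}: total 24.
Compare {F1, F4, F5}: total 24.
No size-3 selection does better; minimum is 20.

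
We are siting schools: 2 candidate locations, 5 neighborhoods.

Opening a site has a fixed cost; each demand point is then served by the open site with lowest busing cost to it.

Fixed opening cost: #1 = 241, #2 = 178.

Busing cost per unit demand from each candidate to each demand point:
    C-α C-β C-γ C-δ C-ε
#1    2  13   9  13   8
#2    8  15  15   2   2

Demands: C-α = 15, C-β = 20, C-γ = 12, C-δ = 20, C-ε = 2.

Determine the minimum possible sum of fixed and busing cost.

822

Open {#2}: assign each demand point to its cheapest open site.
  C-α→#2 15×8=120, C-β→#2 20×15=300, C-γ→#2 12×15=180, C-δ→#2 20×2=40, C-ε→#2 2×2=4
  busing cost 644, fixed 178 → total 822.
Compare {#1, #2}: busing cost 442 + fixed 419 = 861.
Compare {#1}: busing cost 674 + fixed 241 = 915.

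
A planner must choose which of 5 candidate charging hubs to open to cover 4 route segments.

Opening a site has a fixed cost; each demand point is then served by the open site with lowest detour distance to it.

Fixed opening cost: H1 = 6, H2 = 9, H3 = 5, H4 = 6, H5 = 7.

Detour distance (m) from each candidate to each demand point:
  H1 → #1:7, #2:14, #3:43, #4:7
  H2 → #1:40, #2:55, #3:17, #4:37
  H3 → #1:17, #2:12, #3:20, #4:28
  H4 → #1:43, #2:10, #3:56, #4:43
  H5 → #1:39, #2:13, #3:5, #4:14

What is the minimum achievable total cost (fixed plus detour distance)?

Open {H1, H5}: assign each demand point to its cheapest open site.
  #1→H1 7, #2→H5 13, #3→H5 5, #4→H1 7
  detour distance 32, fixed 13 → total 45.
Compare {H1, H4, H5}: detour distance 29 + fixed 19 = 48.
Compare {H1, H3, H5}: detour distance 31 + fixed 18 = 49.
Compare {H1, H3, H4, H5}: detour distance 29 + fixed 24 = 53.
All other subsets cost ≥ 48. Minimum total cost: 45.

45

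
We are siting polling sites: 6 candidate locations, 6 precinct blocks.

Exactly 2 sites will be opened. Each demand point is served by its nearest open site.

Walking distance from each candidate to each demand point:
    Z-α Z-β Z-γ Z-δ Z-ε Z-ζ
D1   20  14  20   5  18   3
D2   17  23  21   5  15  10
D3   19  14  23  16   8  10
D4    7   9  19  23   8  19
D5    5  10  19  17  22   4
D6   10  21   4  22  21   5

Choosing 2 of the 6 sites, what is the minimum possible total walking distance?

51

Open {D1, D4}.
  Z-α→D4 7, Z-β→D4 9, Z-γ→D4 19, Z-δ→D1 5, Z-ε→D4 8, Z-ζ→D1 3  ⇒ total 51.
Compare {D1, D6}: total 54.
Compare {D4, D6}: total 55.
No size-2 selection does better; minimum is 51.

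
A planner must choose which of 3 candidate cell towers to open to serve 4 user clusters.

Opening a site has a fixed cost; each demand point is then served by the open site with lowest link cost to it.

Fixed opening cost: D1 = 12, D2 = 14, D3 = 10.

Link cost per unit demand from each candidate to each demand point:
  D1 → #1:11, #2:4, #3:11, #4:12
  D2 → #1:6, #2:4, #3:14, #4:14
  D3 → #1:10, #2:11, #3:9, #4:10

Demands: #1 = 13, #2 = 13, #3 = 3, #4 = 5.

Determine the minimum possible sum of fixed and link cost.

231

Open {D2, D3}: assign each demand point to its cheapest open site.
  #1→D2 13×6=78, #2→D2 13×4=52, #3→D3 3×9=27, #4→D3 5×10=50
  link cost 207, fixed 24 → total 231.
Compare {D1, D2, D3}: link cost 207 + fixed 36 = 243.
Compare {D1, D2}: link cost 223 + fixed 26 = 249.
Compare {D2}: link cost 242 + fixed 14 = 256.
All other subsets cost ≥ 243. Minimum total cost: 231.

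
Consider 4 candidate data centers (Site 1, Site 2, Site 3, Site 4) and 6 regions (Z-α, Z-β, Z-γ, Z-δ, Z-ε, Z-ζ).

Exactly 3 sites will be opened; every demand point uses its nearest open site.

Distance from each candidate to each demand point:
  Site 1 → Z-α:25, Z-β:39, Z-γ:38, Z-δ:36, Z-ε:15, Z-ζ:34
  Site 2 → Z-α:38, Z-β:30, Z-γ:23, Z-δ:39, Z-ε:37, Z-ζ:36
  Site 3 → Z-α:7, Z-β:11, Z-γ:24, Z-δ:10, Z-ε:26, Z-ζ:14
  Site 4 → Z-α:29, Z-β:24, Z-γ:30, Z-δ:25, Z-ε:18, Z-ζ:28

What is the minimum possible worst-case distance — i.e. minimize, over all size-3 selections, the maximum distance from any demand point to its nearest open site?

Open {Site 1, Site 2, Site 3}.
  Farthest demand point is Z-γ at distance 23 (to Site 2); all others are ≤ 23.
With {Site 2, Site 3, Site 4} the worst case is 23.
With {Site 1, Site 3, Site 4} the worst case is 24.
No size-3 selection achieves below 23.

23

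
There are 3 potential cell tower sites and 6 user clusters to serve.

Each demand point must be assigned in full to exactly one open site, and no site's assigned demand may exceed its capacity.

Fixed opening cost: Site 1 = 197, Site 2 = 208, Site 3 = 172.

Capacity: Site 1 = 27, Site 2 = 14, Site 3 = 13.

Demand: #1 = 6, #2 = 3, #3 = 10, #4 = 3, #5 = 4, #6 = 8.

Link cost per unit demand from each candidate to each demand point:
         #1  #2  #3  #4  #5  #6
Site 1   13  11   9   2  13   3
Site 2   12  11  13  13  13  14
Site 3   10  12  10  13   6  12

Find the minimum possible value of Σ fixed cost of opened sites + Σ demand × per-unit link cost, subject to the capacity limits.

Open {Site 1, Site 3}; cheapest assignment that respects the capacities:
  Site 1 (cap 27, load 24): #2, #3, #4, #6 — cost 3×11 + 10×9 + 3×2 + 8×3 = 153
  Site 3 (cap 13, load 10): #1, #5 — cost 6×10 + 4×6 = 84
  Shipping 237, fixed 369 → total 606.
  Any other capacity-feasible assignment to {Site 1, Site 3} ships for at least 237.
Compare {Site 1, Site 2}: its best feasible assignment gives total 682.
Compare {Site 1, Site 2, Site 3}: its best feasible assignment gives total 814.
Every other set of open sites that can feasibly serve all demand totals ≥ 682 even under its best assignment. Minimum: 606.

606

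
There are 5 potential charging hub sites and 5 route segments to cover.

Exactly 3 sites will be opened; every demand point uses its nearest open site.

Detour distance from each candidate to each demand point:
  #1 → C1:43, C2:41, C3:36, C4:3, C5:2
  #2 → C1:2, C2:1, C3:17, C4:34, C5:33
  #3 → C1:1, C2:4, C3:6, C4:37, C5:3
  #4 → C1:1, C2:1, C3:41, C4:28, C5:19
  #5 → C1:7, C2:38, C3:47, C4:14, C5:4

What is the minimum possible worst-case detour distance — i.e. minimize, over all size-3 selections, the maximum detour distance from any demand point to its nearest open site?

Open {#1, #2, #3}.
  Farthest demand point is C3 at detour distance 6 (to #3); all others are ≤ 6.
With {#1, #3, #4} the worst case is 6.
With {#1, #3, #5} the worst case is 6.
No size-3 selection achieves below 6.

6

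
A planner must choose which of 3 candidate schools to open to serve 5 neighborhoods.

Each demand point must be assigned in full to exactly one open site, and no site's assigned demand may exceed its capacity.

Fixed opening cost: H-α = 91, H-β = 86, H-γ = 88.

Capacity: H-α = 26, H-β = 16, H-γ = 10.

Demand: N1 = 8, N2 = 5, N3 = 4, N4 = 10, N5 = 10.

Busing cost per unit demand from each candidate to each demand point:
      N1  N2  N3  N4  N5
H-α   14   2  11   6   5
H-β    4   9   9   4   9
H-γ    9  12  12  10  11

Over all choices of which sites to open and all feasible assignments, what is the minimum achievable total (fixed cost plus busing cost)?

Open {H-α, H-β}; cheapest assignment that respects the capacities:
  H-α (cap 26, load 25): N2, N4, N5 — cost 5×2 + 10×6 + 10×5 = 120
  H-β (cap 16, load 12): N1, N3 — cost 8×4 + 4×9 = 68
  Shipping 188, fixed 177 → total 365.
  Any other capacity-feasible assignment to {H-α, H-β} ships for at least 188.
Compare {H-α, H-β, H-γ}: its best feasible assignment gives total 453.
Every other set of open sites that can feasibly serve all demand totals ≥ 453 even under its best assignment. Minimum: 365.

365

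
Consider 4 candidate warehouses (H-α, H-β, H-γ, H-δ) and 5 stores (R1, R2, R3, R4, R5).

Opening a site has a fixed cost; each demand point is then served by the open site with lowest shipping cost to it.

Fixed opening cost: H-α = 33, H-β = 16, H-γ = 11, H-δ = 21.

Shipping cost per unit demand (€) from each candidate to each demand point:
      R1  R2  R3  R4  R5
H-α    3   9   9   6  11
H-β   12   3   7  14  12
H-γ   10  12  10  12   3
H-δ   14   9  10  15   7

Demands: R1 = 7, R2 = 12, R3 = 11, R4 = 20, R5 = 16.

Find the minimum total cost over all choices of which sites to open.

Open {H-α, H-β, H-γ}: assign each demand point to its cheapest open site.
  R1→H-α 7×3=21, R2→H-β 12×3=36, R3→H-β 11×7=77, R4→H-α 20×6=120, R5→H-γ 16×3=48
  shipping cost 302, fixed 60 → total 362.
Compare {H-α, H-β, H-γ, H-δ}: shipping cost 302 + fixed 81 = 383.
Compare {H-α, H-β, H-δ}: shipping cost 366 + fixed 70 = 436.
Compare {H-α, H-γ}: shipping cost 396 + fixed 44 = 440.
All other subsets cost ≥ 383. Minimum total cost: 362.

362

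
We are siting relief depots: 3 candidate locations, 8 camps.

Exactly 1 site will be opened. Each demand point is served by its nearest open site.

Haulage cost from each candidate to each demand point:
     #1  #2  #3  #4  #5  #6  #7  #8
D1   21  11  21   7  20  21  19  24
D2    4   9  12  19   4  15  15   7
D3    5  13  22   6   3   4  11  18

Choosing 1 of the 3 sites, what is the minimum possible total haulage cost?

82

Open {D3}.
  #1→D3 5, #2→D3 13, #3→D3 22, #4→D3 6, #5→D3 3, #6→D3 4, #7→D3 11, #8→D3 18  ⇒ total 82.
Compare {D2}: total 85.
Compare {D1}: total 144.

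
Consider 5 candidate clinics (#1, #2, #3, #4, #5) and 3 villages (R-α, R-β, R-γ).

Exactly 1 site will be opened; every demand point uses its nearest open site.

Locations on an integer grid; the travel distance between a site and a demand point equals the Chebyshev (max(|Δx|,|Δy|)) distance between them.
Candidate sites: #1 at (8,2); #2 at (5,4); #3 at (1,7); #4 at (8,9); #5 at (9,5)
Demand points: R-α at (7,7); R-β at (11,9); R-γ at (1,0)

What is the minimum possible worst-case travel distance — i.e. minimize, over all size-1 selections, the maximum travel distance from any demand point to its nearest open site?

6

Open {#2}.
  Farthest demand point is R-β at travel distance 6 (to #2); all others are ≤ 6.
With {#1} the worst case is 7.
With {#5} the worst case is 8.
No size-1 selection achieves below 6.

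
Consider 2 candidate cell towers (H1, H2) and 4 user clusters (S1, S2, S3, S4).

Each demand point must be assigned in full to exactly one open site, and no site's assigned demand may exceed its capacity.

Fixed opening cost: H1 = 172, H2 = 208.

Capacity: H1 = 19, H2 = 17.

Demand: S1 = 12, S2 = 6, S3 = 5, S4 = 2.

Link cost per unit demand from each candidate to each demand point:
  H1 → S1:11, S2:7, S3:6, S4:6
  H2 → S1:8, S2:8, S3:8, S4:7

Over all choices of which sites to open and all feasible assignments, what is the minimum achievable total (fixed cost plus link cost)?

560

Open {H1, H2}; cheapest assignment that respects the capacities:
  H1 (cap 19, load 13): S2, S3, S4 — cost 6×7 + 5×6 + 2×6 = 84
  H2 (cap 17, load 12): S1 — cost 12×8 = 96
  Shipping 180, fixed 380 → total 560.
  Any other capacity-feasible assignment to {H1, H2} ships for at least 180.
Total demand is 25 and no other set of sites has combined capacity ≥ 25, so {H1, H2} is the only feasible choice of open sites. Minimum: 560.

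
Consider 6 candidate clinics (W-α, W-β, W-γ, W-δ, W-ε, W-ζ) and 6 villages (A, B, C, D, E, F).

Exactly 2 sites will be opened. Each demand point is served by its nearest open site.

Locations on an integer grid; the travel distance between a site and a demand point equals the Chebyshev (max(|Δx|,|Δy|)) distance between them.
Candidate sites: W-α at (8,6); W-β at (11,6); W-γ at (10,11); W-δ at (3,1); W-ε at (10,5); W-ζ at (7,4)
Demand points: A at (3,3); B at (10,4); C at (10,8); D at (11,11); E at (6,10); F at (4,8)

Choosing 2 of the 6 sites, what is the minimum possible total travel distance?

Open {W-α, W-γ}.
  A→W-α 5, B→W-α 2, C→W-α 2, D→W-γ 1, E→W-α 4, F→W-α 4  ⇒ total 18.
Compare {W-α, W-δ}: total 19.
Compare {W-γ, W-ζ}: total 19.
No size-2 selection does better; minimum is 18.

18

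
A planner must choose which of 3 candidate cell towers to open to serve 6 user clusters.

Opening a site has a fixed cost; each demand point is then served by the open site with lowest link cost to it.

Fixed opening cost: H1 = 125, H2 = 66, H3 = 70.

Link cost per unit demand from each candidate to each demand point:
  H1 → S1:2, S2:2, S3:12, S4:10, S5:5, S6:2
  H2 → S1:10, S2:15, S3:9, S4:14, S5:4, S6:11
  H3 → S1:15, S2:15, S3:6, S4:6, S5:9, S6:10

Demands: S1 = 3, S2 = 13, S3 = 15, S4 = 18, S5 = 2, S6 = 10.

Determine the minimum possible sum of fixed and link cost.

455

Open {H1, H3}: assign each demand point to its cheapest open site.
  S1→H1 3×2=6, S2→H1 13×2=26, S3→H3 15×6=90, S4→H3 18×6=108, S5→H1 2×5=10, S6→H1 10×2=20
  link cost 260, fixed 195 → total 455.
Compare {H1, H2, H3}: link cost 258 + fixed 261 = 519.
Compare {H1}: link cost 422 + fixed 125 = 547.
Compare {H1, H2}: link cost 375 + fixed 191 = 566.
All other subsets cost ≥ 519. Minimum total cost: 455.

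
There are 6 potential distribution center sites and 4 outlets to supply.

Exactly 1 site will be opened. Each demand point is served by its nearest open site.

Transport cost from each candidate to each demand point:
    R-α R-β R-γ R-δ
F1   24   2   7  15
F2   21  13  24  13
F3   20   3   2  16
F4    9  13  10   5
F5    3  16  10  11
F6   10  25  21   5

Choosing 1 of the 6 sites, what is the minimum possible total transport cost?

Open {F4}.
  R-α→F4 9, R-β→F4 13, R-γ→F4 10, R-δ→F4 5  ⇒ total 37.
Compare {F5}: total 40.
Compare {F3}: total 41.
No size-1 selection does better; minimum is 37.

37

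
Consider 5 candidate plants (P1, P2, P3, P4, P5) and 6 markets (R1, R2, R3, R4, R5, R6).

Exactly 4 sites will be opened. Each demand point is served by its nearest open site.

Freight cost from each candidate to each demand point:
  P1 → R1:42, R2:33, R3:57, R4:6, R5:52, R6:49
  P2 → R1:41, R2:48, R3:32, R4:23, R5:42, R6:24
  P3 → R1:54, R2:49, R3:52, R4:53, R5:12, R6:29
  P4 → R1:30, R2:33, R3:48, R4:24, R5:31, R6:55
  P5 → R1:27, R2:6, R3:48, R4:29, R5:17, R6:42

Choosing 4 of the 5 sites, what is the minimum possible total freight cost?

Open {P1, P2, P3, P5}.
  R1→P5 27, R2→P5 6, R3→P2 32, R4→P1 6, R5→P3 12, R6→P2 24  ⇒ total 107.
Compare {P1, P2, P4, P5}: total 112.
Compare {P2, P3, P4, P5}: total 124.
No size-4 selection does better; minimum is 107.

107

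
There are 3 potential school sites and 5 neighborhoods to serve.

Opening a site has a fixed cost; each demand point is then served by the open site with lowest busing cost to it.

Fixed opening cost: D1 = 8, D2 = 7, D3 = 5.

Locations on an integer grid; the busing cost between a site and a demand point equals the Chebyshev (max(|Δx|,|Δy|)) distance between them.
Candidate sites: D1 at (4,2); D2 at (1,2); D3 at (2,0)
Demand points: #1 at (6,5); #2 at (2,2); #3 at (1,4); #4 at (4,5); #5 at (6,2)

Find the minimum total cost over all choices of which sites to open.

Open {D1}: assign each demand point to its cheapest open site.
  #1→D1 3, #2→D1 2, #3→D1 3, #4→D1 3, #5→D1 2
  busing cost 13, fixed 8 → total 21.
Compare {D2}: busing cost 16 + fixed 7 = 23.
Compare {D3}: busing cost 20 + fixed 5 = 25.
Compare {D1, D2}: busing cost 11 + fixed 15 = 26.
All other subsets cost ≥ 23. Minimum total cost: 21.

21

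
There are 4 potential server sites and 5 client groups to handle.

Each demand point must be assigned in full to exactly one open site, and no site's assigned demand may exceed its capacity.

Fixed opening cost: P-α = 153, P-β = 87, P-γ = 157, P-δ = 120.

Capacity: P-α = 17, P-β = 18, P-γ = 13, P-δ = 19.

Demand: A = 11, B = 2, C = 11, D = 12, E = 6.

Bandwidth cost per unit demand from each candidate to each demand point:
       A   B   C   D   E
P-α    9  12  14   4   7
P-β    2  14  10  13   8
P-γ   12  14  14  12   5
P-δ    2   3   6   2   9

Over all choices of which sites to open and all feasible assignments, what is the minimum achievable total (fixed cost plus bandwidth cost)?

550

Open {P-α, P-β, P-δ}; cheapest assignment that respects the capacities:
  P-α (cap 17, load 12): D — cost 12×4 = 48
  P-β (cap 18, load 17): A, E — cost 11×2 + 6×8 = 70
  P-δ (cap 19, load 13): B, C — cost 2×3 + 11×6 = 72
  Shipping 190, fixed 360 → total 550.
  Any other capacity-feasible assignment to {P-α, P-β, P-δ} ships for at least 190.
Compare {P-β, P-γ, P-δ}: its best feasible assignment gives total 618.
Compare {P-α, P-β, P-γ, P-δ}: its best feasible assignment gives total 689.
Every other set of open sites that can feasibly serve all demand totals ≥ 618 even under its best assignment. Minimum: 550.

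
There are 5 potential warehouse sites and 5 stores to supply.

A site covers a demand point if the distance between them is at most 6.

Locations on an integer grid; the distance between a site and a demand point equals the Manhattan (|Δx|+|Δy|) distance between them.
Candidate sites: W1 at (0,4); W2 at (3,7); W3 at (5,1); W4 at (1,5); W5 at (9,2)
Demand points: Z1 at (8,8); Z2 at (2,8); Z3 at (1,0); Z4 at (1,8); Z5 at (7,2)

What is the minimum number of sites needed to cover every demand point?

2

Coverage sets (demand points within 6 of each site):
  W1: {Z2, Z3, Z4}
  W2: {Z1, Z2, Z4}
  W3: {Z3, Z5}
  W4: {Z2, Z3, Z4}
  W5: {Z5}
No single site covers all 5 demand points.
But {W2, W3} covers everything, so the minimum is 2.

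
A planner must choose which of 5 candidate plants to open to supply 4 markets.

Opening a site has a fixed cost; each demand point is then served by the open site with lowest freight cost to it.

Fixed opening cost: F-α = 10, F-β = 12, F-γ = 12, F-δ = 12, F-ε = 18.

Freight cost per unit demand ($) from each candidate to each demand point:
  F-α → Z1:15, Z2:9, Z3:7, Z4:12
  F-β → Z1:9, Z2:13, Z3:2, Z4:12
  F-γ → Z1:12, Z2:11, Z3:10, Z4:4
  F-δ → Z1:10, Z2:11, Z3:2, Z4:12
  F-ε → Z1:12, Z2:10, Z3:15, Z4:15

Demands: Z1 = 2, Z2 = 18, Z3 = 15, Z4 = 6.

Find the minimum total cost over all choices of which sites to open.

268

Open {F-α, F-β, F-γ}: assign each demand point to its cheapest open site.
  Z1→F-β 2×9=18, Z2→F-α 18×9=162, Z3→F-β 15×2=30, Z4→F-γ 6×4=24
  freight cost 234, fixed 34 → total 268.
Compare {F-α, F-γ, F-δ}: freight cost 236 + fixed 34 = 270.
Compare {F-α, F-β, F-γ, F-δ}: freight cost 234 + fixed 46 = 280.
Compare {F-α, F-β, F-γ, F-ε}: freight cost 234 + fixed 52 = 286.
All other subsets cost ≥ 270. Minimum total cost: 268.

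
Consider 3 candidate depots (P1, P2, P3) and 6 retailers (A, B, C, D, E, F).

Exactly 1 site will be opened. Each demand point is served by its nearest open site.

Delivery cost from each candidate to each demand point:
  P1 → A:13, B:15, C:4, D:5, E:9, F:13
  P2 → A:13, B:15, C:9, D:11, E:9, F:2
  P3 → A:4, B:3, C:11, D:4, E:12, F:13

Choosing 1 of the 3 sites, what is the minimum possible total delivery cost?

Open {P3}.
  A→P3 4, B→P3 3, C→P3 11, D→P3 4, E→P3 12, F→P3 13  ⇒ total 47.
Compare {P1}: total 59.
Compare {P2}: total 59.

47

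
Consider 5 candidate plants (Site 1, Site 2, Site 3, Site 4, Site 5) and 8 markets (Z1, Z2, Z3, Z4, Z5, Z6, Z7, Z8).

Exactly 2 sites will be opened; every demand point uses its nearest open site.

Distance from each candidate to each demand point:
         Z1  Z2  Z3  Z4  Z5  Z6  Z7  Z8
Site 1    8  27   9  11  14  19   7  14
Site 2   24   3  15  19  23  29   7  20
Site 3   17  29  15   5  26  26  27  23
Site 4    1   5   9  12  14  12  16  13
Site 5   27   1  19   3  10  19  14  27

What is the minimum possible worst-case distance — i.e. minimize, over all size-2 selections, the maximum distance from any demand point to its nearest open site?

Open {Site 1, Site 4}.
  Farthest demand point is Z5 at distance 14 (to Site 1); all others are ≤ 14.
With {Site 2, Site 4} the worst case is 14.
With {Site 4, Site 5} the worst case is 14.
No size-2 selection achieves below 14.

14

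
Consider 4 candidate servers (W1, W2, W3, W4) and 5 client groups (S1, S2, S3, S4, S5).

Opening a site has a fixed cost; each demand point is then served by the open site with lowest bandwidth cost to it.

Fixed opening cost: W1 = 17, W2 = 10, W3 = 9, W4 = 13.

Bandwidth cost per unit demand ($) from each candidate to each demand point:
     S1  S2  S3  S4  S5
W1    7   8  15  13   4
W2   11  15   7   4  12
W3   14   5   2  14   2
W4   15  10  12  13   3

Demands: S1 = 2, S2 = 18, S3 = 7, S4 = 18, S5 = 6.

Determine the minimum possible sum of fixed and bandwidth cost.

Open {W2, W3}: assign each demand point to its cheapest open site.
  S1→W2 2×11=22, S2→W3 18×5=90, S3→W3 7×2=14, S4→W2 18×4=72, S5→W3 6×2=12
  bandwidth cost 210, fixed 19 → total 229.
Compare {W1, W2, W3}: bandwidth cost 202 + fixed 36 = 238.
Compare {W2, W3, W4}: bandwidth cost 210 + fixed 32 = 242.
Compare {W1, W2, W3, W4}: bandwidth cost 202 + fixed 49 = 251.
All other subsets cost ≥ 238. Minimum total cost: 229.

229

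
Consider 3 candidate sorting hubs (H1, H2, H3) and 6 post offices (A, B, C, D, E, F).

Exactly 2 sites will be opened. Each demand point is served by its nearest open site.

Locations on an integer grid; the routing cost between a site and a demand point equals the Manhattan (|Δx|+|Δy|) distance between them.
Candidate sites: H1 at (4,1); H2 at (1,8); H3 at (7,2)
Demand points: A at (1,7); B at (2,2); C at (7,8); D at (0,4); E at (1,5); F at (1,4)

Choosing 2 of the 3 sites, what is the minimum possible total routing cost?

22

Open {H1, H2}.
  A→H2 1, B→H1 3, C→H2 6, D→H2 5, E→H2 3, F→H2 4  ⇒ total 22.
Compare {H2, H3}: total 24.
Compare {H1, H3}: total 38.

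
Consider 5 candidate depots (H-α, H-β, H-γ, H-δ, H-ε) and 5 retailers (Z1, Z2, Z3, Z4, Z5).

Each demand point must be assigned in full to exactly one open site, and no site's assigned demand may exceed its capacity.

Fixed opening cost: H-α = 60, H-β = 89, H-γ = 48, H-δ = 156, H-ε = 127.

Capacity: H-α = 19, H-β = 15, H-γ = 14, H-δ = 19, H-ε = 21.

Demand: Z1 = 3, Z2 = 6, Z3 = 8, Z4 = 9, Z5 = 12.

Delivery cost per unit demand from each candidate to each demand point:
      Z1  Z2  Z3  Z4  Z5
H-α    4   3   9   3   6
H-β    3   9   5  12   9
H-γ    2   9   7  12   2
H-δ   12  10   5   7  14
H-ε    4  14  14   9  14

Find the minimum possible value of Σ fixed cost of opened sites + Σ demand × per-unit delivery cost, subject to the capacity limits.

Open {H-α, H-β, H-γ}; cheapest assignment that respects the capacities:
  H-α (cap 19, load 15): Z2, Z4 — cost 6×3 + 9×3 = 45
  H-β (cap 15, load 11): Z1, Z3 — cost 3×3 + 8×5 = 49
  H-γ (cap 14, load 12): Z5 — cost 12×2 = 24
  Shipping 118, fixed 197 → total 315.
  Any other capacity-feasible assignment to {H-α, H-β, H-γ} ships for at least 118.
Compare {H-α, H-γ, H-δ}: its best feasible assignment gives total 385.
Compare {H-α, H-γ, H-ε}: its best feasible assignment gives total 428.
Every other set of open sites that can feasibly serve all demand totals ≥ 385 even under its best assignment. Minimum: 315.

315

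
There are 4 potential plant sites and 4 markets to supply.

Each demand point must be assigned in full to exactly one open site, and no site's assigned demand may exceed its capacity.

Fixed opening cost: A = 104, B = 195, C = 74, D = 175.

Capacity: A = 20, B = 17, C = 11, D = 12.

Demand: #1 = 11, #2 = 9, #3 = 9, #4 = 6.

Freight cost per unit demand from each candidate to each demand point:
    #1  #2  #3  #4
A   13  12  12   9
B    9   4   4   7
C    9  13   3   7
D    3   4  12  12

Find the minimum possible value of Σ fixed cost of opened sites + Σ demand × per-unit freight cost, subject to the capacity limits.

Open {A, C, D}; cheapest assignment that respects the capacities:
  A (cap 20, load 15): #2, #4 — cost 9×12 + 6×9 = 162
  C (cap 11, load 9): #3 — cost 9×3 = 27
  D (cap 12, load 11): #1 — cost 11×3 = 33
  Shipping 222, fixed 353 → total 575.
  Any other capacity-feasible assignment to {A, C, D} ships for at least 222.
Compare {B, C, D}: its best feasible assignment gives total 582.
Compare {A, B, C}: its best feasible assignment gives total 621.
Every other set of open sites that can feasibly serve all demand totals ≥ 582 even under its best assignment. Minimum: 575.

575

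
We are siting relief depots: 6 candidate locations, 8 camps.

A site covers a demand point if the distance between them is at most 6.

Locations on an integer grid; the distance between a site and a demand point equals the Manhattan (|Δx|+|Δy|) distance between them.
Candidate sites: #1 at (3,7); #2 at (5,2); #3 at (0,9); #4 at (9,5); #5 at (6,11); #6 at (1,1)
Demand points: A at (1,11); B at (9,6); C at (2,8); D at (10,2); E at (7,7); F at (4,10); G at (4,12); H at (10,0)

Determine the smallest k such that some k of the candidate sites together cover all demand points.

Coverage sets (demand points within 6 of each site):
  #1: {A, C, E, F, G}
  #2: {D}
  #3: {A, C, F}
  #4: {B, D, E, H}
  #5: {A, E, F, G}
  #6: {}
No single site covers all 8 demand points.
But {#1, #4} covers everything, so the minimum is 2.

2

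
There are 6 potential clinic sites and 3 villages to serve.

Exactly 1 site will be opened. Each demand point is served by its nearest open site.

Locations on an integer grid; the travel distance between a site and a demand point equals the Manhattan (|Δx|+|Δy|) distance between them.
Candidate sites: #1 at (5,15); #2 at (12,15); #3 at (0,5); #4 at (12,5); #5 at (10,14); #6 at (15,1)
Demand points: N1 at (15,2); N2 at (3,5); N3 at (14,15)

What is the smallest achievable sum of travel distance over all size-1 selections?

Open {#4}.
  N1→#4 6, N2→#4 9, N3→#4 12  ⇒ total 27.
Compare {#6}: total 32.
Compare {#2}: total 37.
No size-1 selection does better; minimum is 27.

27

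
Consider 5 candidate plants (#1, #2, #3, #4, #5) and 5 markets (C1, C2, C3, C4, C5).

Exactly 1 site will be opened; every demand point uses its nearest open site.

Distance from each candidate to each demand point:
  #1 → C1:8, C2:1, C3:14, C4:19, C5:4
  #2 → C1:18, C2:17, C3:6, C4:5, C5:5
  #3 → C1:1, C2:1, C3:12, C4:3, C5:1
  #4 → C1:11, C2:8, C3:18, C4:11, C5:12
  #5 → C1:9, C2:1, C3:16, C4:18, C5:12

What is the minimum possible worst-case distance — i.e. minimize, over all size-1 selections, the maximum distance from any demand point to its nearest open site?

12

Open {#3}.
  Farthest demand point is C3 at distance 12 (to #3); all others are ≤ 12.
With {#2} the worst case is 18.
With {#4} the worst case is 18.
No size-1 selection achieves below 12.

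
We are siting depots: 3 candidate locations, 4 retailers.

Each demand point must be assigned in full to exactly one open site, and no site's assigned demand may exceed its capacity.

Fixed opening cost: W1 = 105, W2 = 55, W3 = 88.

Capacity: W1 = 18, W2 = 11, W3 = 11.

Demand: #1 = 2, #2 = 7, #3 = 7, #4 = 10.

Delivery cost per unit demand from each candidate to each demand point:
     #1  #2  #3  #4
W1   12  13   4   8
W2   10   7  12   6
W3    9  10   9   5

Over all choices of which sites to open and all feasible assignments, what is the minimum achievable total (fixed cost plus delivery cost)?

Open {W1, W2}; cheapest assignment that respects the capacities:
  W1 (cap 18, load 17): #3, #4 — cost 7×4 + 10×8 = 108
  W2 (cap 11, load 9): #1, #2 — cost 2×10 + 7×7 = 69
  Shipping 177, fixed 160 → total 337.
  Any other capacity-feasible assignment to {W1, W2} ships for at least 177.
Compare {W1, W3}: its best feasible assignment gives total 386.
Compare {W1, W2, W3}: its best feasible assignment gives total 395.
Every other set of open sites that can feasibly serve all demand totals ≥ 386 even under its best assignment. Minimum: 337.

337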